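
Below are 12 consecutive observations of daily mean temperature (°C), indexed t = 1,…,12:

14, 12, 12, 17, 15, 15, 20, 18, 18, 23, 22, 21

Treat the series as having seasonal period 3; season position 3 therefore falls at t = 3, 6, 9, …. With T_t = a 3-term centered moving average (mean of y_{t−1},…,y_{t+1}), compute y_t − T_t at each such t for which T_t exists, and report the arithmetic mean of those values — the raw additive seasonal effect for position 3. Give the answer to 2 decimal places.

Season position 3 occurs at t = 3, 6, 9 (where T_t is defined).
t=3: T_3 = 13.6667; y_3 − T_3 = 12 − 13.6667 = -1.6667
t=6: T_6 = 16.6667; y_6 − T_6 = 15 − 16.6667 = -1.6667
t=9: T_9 = 19.6667; y_9 − T_9 = 18 − 19.6667 = -1.6667
Mean deviation: (-1.6667 + -1.6667 + -1.6667) / 3 = -1.67

-1.67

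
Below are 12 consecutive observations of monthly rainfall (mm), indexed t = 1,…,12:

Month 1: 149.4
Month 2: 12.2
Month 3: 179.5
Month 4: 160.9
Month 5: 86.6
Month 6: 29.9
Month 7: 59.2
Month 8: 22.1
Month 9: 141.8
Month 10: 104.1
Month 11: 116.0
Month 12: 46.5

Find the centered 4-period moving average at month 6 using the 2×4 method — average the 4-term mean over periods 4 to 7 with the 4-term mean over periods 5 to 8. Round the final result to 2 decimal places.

Sum over 4–7: 160.9 + 86.6 + 29.9 + 59.2 = 336.6
Sum over 5–8: 86.6 + 29.9 + 59.2 + 22.1 = 197.8
CMA at t=6 = (336.6 + 197.8) / (2·4) = 534.4 / 8 = 66.80

66.80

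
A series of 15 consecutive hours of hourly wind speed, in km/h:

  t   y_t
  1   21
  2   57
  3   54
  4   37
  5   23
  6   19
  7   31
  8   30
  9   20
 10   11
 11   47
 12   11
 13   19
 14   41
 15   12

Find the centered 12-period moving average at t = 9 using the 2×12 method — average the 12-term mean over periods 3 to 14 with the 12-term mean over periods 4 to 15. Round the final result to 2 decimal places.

Sum over 3–14: 54 + 37 + 23 + 19 + 31 + 30 + 20 + 11 + 47 + 11 + 19 + 41 = 343
Sum over 4–15: 37 + 23 + 19 + 31 + 30 + 20 + 11 + 47 + 11 + 19 + 41 + 12 = 301
CMA at t=9 = (343 + 301) / (2·12) = 644 / 24 = 26.83

26.83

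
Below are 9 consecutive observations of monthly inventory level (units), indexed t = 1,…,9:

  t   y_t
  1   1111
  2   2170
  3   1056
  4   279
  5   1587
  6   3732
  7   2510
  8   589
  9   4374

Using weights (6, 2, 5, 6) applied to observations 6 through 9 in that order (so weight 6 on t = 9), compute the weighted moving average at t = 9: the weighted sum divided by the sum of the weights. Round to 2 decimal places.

2979.00

Weighted sum: 6·3732 + 2·2510 + 5·589 + 6·4374 = 22392 + 5020 + 2945 + 26244 = 56601
Weight total: 6 + 2 + 5 + 6 = 19
WMA = 56601 / 19 = 2979.00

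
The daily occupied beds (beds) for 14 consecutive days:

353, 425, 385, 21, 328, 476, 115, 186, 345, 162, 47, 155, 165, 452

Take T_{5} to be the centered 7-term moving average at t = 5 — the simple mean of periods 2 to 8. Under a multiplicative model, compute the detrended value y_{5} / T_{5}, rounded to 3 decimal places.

Trend T_5 = (425 + 385 + 21 + 328 + 476 + 115 + 186) / 7 = 1936/7 = 276.57143
Ratio to trend: 328 / 276.57143 = 1.186

1.186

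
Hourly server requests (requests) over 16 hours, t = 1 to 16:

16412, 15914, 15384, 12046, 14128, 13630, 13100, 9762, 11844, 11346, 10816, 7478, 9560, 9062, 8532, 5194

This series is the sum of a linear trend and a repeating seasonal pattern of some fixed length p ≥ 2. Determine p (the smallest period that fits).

First differences y_{t+1} − y_t: -498, -530, -3338, 2082, -498, -530, -3338, 2082, -498, -530, …
The difference pattern repeats every 4 terms and not for any smaller step, so p = 4.

4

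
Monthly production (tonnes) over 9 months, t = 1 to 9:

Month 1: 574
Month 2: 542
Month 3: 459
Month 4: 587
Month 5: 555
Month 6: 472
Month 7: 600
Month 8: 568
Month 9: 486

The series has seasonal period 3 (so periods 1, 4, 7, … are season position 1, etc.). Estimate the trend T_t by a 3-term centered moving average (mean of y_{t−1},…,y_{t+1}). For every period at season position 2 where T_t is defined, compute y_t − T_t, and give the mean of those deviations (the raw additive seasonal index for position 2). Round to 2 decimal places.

16.89

Season position 2 occurs at t = 2, 5, 8 (where T_t is defined).
t=2: T_2 = 525.0000; y_2 − T_2 = 542 − 525.0000 = 17.0000
t=5: T_5 = 538.0000; y_5 − T_5 = 555 − 538.0000 = 17.0000
t=8: T_8 = 551.3333; y_8 − T_8 = 568 − 551.3333 = 16.6667
Mean deviation: (17.0000 + 17.0000 + 16.6667) / 3 = 16.89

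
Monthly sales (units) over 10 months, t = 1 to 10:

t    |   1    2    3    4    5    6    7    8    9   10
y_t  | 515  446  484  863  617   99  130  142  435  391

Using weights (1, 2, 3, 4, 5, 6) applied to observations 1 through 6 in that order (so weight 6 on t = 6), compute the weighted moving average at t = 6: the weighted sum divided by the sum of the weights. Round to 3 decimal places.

475.714

Weighted sum: 1·515 + 2·446 + 3·484 + 4·863 + 5·617 + 6·99 = 515 + 892 + 1452 + 3452 + 3085 + 594 = 9990
Weight total: 1 + 2 + 3 + 4 + 5 + 6 = 21
WMA = 9990 / 21 = 475.714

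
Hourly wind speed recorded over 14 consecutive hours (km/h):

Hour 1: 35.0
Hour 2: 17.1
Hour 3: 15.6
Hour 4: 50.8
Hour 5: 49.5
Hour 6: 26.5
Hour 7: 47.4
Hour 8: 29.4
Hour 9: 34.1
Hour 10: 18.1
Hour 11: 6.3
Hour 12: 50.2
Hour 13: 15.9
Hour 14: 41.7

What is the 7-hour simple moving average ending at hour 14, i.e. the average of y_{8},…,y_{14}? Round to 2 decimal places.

27.96

Sum of periods 8–14: 29.4 + 34.1 + 18.1 + 6.3 + 50.2 + 15.9 + 41.7 = 195.7
Divide by 7: 195.7 / 7 = 27.96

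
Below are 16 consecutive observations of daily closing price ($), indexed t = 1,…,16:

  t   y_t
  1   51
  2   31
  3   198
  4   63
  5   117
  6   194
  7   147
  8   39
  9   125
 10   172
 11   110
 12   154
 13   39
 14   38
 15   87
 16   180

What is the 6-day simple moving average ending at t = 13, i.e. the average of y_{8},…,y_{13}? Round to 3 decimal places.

Sum of periods 8–13: 39 + 125 + 172 + 110 + 154 + 39 = 639
Divide by 6: 639 / 6 = 106.500

106.500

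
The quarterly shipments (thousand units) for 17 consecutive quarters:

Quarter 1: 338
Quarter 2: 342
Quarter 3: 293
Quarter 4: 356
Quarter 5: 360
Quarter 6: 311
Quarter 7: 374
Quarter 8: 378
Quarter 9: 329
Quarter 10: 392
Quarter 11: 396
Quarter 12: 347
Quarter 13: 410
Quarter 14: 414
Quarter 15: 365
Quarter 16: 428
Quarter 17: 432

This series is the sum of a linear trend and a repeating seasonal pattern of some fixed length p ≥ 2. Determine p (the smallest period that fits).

First differences y_{t+1} − y_t: 4, -49, 63, 4, -49, 63, 4, -49, …
The difference pattern repeats every 3 terms and not for any smaller step, so p = 3.

3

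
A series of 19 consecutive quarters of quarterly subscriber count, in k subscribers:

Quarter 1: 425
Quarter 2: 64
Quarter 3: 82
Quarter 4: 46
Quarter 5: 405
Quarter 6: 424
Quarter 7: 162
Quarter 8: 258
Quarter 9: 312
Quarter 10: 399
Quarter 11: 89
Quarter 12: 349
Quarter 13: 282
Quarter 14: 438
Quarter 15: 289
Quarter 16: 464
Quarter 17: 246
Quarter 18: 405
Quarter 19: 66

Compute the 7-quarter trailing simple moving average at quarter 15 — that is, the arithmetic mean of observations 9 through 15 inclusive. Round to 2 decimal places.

Sum of periods 9–15: 312 + 399 + 89 + 349 + 282 + 438 + 289 = 2158
Divide by 7: 2158 / 7 = 308.29

308.29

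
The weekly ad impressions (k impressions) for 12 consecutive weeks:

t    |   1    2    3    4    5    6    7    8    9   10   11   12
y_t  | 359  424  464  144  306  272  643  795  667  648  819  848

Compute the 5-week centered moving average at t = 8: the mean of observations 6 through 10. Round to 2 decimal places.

605.00

Sum of periods 6–10: 272 + 643 + 795 + 667 + 648 = 3025
Divide by 5: 3025 / 5 = 605.00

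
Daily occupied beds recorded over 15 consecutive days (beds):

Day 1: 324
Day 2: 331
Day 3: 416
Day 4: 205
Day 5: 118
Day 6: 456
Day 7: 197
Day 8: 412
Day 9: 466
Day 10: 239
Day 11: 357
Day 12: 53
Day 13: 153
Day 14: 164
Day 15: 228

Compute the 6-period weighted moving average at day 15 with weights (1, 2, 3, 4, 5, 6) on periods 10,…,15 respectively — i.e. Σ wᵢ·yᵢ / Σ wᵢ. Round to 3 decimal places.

Weighted sum: 1·239 + 2·357 + 3·53 + 4·153 + 5·164 + 6·228 = 239 + 714 + 159 + 612 + 820 + 1368 = 3912
Weight total: 1 + 2 + 3 + 4 + 5 + 6 = 21
WMA = 3912 / 21 = 186.286

186.286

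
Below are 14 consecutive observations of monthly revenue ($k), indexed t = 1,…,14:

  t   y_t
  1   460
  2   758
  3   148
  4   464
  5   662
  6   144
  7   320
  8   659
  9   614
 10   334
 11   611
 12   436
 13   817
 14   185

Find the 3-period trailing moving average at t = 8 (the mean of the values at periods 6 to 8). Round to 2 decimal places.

374.33

Sum of periods 6–8: 144 + 320 + 659 = 1123
Divide by 3: 1123 / 3 = 374.33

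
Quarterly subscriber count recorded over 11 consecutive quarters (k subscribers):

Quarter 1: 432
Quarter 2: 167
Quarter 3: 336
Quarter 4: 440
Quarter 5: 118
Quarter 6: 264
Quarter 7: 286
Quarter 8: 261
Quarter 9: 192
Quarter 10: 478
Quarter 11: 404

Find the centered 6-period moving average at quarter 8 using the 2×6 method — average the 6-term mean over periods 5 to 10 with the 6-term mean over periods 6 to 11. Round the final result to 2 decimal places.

290.33

Sum over 5–10: 118 + 264 + 286 + 261 + 192 + 478 = 1599
Sum over 6–11: 264 + 286 + 261 + 192 + 478 + 404 = 1885
CMA at t=8 = (1599 + 1885) / (2·6) = 3484 / 12 = 290.33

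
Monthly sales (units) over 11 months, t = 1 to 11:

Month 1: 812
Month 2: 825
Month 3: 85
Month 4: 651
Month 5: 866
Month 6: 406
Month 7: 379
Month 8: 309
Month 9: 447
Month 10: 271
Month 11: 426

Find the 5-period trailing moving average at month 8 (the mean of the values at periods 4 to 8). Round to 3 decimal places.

Sum of periods 4–8: 651 + 866 + 406 + 379 + 309 = 2611
Divide by 5: 2611 / 5 = 522.200

522.200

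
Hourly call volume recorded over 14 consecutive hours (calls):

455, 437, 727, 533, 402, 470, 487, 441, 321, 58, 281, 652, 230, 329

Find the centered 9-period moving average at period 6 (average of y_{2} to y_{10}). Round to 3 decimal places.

430.667

Sum of periods 2–10: 437 + 727 + 533 + 402 + 470 + 487 + 441 + 321 + 58 = 3876
Divide by 9: 3876 / 9 = 430.667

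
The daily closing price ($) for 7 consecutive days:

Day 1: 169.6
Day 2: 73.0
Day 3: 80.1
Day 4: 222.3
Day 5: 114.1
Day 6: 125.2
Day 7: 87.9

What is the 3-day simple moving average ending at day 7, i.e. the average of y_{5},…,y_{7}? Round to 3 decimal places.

Sum of periods 5–7: 114.1 + 125.2 + 87.9 = 327.2
Divide by 3: 327.2 / 3 = 109.067

109.067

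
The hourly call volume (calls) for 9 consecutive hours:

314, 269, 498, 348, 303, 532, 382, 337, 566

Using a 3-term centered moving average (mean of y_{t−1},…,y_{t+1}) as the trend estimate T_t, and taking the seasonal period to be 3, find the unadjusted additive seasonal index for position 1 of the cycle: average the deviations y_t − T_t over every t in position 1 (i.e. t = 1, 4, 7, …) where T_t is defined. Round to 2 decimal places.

-35.00

Season position 1 occurs at t = 4, 7 (where T_t is defined).
t=4: T_4 = 383.0000; y_4 − T_4 = 348 − 383.0000 = -35.0000
t=7: T_7 = 417.0000; y_7 − T_7 = 382 − 417.0000 = -35.0000
Mean deviation: (-35.0000 + -35.0000) / 2 = -35.00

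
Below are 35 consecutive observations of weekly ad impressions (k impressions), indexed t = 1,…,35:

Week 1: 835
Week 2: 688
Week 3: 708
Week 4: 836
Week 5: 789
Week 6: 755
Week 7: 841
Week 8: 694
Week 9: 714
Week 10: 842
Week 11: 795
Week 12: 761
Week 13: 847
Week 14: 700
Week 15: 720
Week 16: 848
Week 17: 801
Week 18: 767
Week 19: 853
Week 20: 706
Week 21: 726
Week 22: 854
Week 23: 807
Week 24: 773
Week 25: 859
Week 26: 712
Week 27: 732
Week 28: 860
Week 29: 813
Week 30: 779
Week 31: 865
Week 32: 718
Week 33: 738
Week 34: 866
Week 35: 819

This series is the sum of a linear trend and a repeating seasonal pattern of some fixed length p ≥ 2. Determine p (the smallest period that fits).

6

First differences y_{t+1} − y_t: -147, 20, 128, -47, -34, 86, -147, 20, 128, -47, -34, 86, -147, 20, …
The difference pattern repeats every 6 terms and not for any smaller step, so p = 6.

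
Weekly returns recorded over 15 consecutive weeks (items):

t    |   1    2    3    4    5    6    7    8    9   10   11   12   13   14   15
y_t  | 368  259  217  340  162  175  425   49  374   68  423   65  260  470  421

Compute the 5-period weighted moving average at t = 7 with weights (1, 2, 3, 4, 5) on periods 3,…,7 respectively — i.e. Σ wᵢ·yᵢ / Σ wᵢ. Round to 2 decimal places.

280.53

Weighted sum: 1·217 + 2·340 + 3·162 + 4·175 + 5·425 = 217 + 680 + 486 + 700 + 2125 = 4208
Weight total: 1 + 2 + 3 + 4 + 5 = 15
WMA = 4208 / 15 = 280.53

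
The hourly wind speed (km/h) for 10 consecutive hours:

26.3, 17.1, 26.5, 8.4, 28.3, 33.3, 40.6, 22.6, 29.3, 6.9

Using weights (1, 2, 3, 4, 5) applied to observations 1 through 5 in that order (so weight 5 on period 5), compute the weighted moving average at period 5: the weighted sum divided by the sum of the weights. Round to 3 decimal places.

Weighted sum: 1·26.3 + 2·17.1 + 3·26.5 + 4·8.4 + 5·28.3 = 26.3 + 34.2 + 79.5 + 33.6 + 141.5 = 315.1
Weight total: 1 + 2 + 3 + 4 + 5 = 15
WMA = 315.1 / 15 = 21.007

21.007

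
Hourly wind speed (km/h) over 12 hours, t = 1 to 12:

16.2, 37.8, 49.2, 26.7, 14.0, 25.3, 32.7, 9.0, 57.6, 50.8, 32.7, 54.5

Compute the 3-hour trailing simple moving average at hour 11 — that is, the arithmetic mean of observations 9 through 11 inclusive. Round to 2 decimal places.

Sum of periods 9–11: 57.6 + 50.8 + 32.7 = 141.1
Divide by 3: 141.1 / 3 = 47.03

47.03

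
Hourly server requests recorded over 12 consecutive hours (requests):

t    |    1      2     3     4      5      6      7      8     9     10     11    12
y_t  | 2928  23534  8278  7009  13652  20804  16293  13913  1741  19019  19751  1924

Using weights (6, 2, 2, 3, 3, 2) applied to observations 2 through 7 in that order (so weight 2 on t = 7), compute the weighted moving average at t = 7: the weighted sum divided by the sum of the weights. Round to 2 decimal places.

Weighted sum: 6·23534 + 2·8278 + 2·7009 + 3·13652 + 3·20804 + 2·16293 = 141204 + 16556 + 14018 + 40956 + 62412 + 32586 = 307732
Weight total: 6 + 2 + 2 + 3 + 3 + 2 = 18
WMA = 307732 / 18 = 17096.22

17096.22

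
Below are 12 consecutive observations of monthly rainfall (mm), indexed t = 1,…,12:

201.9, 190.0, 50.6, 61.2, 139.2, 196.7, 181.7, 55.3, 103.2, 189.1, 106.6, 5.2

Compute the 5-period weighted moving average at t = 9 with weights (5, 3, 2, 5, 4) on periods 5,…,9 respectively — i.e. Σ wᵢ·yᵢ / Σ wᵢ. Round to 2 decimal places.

Weighted sum: 5·139.2 + 3·196.7 + 2·181.7 + 5·55.3 + 4·103.2 = 696.0 + 590.1 + 363.4 + 276.5 + 412.8 = 2338.8
Weight total: 5 + 3 + 2 + 5 + 4 = 19
WMA = 2338.8 / 19 = 123.09

123.09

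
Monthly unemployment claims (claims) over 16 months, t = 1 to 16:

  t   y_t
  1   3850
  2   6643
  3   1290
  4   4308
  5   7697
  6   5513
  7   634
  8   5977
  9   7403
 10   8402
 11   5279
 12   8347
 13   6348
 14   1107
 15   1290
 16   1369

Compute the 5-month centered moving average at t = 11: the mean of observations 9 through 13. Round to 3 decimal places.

Sum of periods 9–13: 7403 + 8402 + 5279 + 8347 + 6348 = 35779
Divide by 5: 35779 / 5 = 7155.800

7155.800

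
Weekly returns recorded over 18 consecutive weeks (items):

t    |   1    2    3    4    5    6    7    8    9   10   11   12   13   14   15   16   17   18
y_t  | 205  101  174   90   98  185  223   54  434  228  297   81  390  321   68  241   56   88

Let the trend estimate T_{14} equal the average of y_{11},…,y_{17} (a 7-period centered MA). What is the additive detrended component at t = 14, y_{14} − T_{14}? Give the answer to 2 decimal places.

113.29

Trend T_14 = (297 + 81 + 390 + 321 + 68 + 241 + 56) / 7 = 1454/7 = 207.7143
Detrended value: 321 − 207.7143 = 113.29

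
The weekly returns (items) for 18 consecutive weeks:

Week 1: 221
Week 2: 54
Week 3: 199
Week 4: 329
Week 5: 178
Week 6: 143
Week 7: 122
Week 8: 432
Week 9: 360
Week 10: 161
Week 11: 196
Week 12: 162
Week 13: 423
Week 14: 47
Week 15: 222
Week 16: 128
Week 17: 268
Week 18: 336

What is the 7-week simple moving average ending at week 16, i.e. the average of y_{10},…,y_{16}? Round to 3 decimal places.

Sum of periods 10–16: 161 + 196 + 162 + 423 + 47 + 222 + 128 = 1339
Divide by 7: 1339 / 7 = 191.286

191.286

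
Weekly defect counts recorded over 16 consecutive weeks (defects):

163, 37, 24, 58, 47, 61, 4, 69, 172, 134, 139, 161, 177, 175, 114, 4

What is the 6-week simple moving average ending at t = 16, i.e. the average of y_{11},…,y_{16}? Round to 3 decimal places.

Sum of periods 11–16: 139 + 161 + 177 + 175 + 114 + 4 = 770
Divide by 6: 770 / 6 = 128.333

128.333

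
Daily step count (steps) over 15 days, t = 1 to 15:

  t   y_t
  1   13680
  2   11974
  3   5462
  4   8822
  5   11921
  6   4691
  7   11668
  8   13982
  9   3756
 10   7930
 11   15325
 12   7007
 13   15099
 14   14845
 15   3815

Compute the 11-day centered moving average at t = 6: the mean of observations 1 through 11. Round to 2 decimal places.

Sum of periods 1–11: 13680 + 11974 + 5462 + 8822 + 11921 + 4691 + 11668 + 13982 + 3756 + 7930 + 15325 = 109211
Divide by 11: 109211 / 11 = 9928.27

9928.27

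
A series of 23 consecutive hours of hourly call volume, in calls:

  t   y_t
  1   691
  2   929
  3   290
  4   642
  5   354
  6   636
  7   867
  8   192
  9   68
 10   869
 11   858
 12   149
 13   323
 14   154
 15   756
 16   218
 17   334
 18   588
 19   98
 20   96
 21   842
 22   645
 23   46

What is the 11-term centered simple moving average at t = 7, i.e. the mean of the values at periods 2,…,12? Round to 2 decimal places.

532.18

Sum of periods 2–12: 929 + 290 + 642 + 354 + 636 + 867 + 192 + 68 + 869 + 858 + 149 = 5854
Divide by 11: 5854 / 11 = 532.18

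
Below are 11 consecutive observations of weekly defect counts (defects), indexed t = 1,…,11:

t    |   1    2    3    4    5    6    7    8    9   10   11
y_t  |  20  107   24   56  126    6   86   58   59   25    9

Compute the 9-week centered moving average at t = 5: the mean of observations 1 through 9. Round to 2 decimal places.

60.22

Sum of periods 1–9: 20 + 107 + 24 + 56 + 126 + 6 + 86 + 58 + 59 = 542
Divide by 9: 542 / 9 = 60.22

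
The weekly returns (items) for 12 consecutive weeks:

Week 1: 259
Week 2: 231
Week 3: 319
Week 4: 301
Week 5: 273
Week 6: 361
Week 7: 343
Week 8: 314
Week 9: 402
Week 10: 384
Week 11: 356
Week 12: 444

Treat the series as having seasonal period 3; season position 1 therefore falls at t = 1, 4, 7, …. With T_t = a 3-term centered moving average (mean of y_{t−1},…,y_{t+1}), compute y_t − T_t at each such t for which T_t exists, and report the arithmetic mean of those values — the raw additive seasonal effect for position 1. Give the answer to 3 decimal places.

3.444

Season position 1 occurs at t = 4, 7, 10 (where T_t is defined).
t=4: T_4 = 297.66667; y_4 − T_4 = 301 − 297.66667 = 3.33333
t=7: T_7 = 339.33333; y_7 − T_7 = 343 − 339.33333 = 3.66667
t=10: T_10 = 380.66667; y_10 − T_10 = 384 − 380.66667 = 3.33333
Mean deviation: (3.33333 + 3.66667 + 3.33333) / 3 = 3.444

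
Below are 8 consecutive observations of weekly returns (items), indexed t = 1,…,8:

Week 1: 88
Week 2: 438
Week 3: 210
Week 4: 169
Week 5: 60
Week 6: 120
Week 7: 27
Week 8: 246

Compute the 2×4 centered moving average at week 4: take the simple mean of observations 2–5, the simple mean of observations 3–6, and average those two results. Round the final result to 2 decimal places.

179.50

Sum over 2–5: 438 + 210 + 169 + 60 = 877
Sum over 3–6: 210 + 169 + 60 + 120 = 559
CMA at t=4 = (877 + 559) / (2·4) = 1436 / 8 = 179.50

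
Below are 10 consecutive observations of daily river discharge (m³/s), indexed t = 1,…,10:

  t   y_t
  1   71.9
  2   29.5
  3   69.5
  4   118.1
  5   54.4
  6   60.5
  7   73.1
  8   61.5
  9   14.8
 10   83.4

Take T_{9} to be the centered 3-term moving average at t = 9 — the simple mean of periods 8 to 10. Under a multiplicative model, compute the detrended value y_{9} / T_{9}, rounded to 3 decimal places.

Trend T_9 = (61.5 + 14.8 + 83.4) / 3 = 159.7/3 = 53.23333
Ratio to trend: 14.8 / 53.23333 = 0.278

0.278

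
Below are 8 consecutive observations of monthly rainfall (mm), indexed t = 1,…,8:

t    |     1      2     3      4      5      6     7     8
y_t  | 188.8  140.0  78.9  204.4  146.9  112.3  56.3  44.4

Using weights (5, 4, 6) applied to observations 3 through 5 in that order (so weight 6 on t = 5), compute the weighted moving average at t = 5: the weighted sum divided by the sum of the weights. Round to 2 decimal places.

139.57

Weighted sum: 5·78.9 + 4·204.4 + 6·146.9 = 394.5 + 817.6 + 881.4 = 2093.5
Weight total: 5 + 4 + 6 = 15
WMA = 2093.5 / 15 = 139.57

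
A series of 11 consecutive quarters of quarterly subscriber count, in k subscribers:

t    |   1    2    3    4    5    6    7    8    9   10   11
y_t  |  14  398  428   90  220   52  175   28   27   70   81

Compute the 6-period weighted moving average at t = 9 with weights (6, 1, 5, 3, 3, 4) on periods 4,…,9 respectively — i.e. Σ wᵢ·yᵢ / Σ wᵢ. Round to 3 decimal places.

Weighted sum: 6·90 + 1·220 + 5·52 + 3·175 + 3·28 + 4·27 = 540 + 220 + 260 + 525 + 84 + 108 = 1737
Weight total: 6 + 1 + 5 + 3 + 3 + 4 = 22
WMA = 1737 / 22 = 78.955

78.955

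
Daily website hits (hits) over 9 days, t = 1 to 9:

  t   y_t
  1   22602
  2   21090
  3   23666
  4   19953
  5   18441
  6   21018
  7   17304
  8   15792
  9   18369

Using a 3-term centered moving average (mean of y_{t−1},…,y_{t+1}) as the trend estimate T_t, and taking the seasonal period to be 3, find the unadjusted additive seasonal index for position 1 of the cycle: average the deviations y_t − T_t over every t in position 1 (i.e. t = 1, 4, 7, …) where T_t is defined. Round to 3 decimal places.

-733.833

Season position 1 occurs at t = 4, 7 (where T_t is defined).
t=4: T_4 = 20686.66667; y_4 − T_4 = 19953 − 20686.66667 = -733.66667
t=7: T_7 = 18038.00000; y_7 − T_7 = 17304 − 18038.00000 = -734.00000
Mean deviation: (-733.66667 + -734.00000) / 2 = -733.833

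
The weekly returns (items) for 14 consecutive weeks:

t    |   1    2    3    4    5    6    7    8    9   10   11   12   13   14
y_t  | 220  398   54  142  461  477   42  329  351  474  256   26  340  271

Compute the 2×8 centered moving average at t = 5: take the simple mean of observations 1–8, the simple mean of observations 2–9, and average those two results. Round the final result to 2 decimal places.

Sum over 1–8: 220 + 398 + 54 + 142 + 461 + 477 + 42 + 329 = 2123
Sum over 2–9: 398 + 54 + 142 + 461 + 477 + 42 + 329 + 351 = 2254
CMA at t=5 = (2123 + 2254) / (2·8) = 4377 / 16 = 273.56

273.56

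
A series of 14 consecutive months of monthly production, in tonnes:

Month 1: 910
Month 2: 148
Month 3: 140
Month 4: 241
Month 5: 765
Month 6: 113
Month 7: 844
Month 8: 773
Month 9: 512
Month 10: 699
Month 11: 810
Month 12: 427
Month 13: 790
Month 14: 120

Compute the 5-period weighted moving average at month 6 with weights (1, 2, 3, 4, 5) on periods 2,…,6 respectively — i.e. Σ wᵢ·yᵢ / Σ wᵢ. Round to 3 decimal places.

318.400

Weighted sum: 1·148 + 2·140 + 3·241 + 4·765 + 5·113 = 148 + 280 + 723 + 3060 + 565 = 4776
Weight total: 1 + 2 + 3 + 4 + 5 = 15
WMA = 4776 / 15 = 318.400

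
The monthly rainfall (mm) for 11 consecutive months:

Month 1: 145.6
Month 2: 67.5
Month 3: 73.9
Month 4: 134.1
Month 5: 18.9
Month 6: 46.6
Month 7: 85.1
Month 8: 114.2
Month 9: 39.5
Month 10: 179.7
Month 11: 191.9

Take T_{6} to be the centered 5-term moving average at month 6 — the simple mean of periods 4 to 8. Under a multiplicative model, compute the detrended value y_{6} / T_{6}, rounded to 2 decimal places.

Trend T_6 = (134.1 + 18.9 + 46.6 + 85.1 + 114.2) / 5 = 398.9/5 = 79.7800
Ratio to trend: 46.6 / 79.7800 = 0.58

0.58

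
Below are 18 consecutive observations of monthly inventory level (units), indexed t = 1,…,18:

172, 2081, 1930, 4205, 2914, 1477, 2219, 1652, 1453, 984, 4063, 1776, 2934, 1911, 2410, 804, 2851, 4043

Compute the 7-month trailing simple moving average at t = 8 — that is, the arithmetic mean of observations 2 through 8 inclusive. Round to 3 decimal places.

Sum of periods 2–8: 2081 + 1930 + 4205 + 2914 + 1477 + 2219 + 1652 = 16478
Divide by 7: 16478 / 7 = 2354.000

2354.000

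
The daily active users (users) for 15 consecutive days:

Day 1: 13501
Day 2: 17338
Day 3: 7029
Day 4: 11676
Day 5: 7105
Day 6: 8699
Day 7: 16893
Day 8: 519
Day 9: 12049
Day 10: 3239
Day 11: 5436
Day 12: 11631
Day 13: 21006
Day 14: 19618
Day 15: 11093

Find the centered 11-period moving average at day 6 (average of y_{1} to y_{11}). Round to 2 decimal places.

9407.64

Sum of periods 1–11: 13501 + 17338 + 7029 + 11676 + 7105 + 8699 + 16893 + 519 + 12049 + 3239 + 5436 = 103484
Divide by 11: 103484 / 11 = 9407.64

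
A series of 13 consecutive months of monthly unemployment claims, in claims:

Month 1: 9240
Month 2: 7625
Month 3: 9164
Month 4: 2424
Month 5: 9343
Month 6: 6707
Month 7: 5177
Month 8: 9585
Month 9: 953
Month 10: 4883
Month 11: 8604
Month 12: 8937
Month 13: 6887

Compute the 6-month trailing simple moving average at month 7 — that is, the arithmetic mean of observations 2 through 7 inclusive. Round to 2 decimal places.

6740.00

Sum of periods 2–7: 7625 + 9164 + 2424 + 9343 + 6707 + 5177 = 40440
Divide by 6: 40440 / 6 = 6740.00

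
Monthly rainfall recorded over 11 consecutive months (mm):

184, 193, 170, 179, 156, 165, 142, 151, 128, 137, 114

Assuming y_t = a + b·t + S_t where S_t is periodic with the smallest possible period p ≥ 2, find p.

2

First differences y_{t+1} − y_t: 9, -23, 9, -23, 9, -23, …
The difference pattern repeats every 2 terms and not for any smaller step, so p = 2.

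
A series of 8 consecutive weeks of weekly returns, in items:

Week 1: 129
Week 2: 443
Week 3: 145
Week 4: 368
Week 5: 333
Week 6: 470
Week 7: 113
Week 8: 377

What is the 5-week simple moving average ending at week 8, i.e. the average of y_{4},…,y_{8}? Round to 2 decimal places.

332.20

Sum of periods 4–8: 368 + 333 + 470 + 113 + 377 = 1661
Divide by 5: 1661 / 5 = 332.20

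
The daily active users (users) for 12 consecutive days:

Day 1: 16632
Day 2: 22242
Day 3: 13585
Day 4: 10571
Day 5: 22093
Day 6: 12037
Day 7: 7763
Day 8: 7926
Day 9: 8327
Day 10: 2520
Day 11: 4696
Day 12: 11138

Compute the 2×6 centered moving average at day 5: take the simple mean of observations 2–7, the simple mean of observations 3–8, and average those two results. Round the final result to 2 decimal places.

13522.17

Sum over 2–7: 22242 + 13585 + 10571 + 22093 + 12037 + 7763 = 88291
Sum over 3–8: 13585 + 10571 + 22093 + 12037 + 7763 + 7926 = 73975
CMA at t=5 = (88291 + 73975) / (2·6) = 162266 / 12 = 13522.17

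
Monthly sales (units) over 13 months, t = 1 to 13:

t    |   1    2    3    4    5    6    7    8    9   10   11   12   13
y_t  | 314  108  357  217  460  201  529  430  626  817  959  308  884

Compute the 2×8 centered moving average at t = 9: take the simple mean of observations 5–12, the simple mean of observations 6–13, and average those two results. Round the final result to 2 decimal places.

Sum over 5–12: 460 + 201 + 529 + 430 + 626 + 817 + 959 + 308 = 4330
Sum over 6–13: 201 + 529 + 430 + 626 + 817 + 959 + 308 + 884 = 4754
CMA at t=9 = (4330 + 4754) / (2·8) = 9084 / 16 = 567.75

567.75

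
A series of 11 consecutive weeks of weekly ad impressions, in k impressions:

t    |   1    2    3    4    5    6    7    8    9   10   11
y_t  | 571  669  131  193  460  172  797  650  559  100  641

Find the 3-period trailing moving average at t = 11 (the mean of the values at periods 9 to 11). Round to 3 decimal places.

Sum of periods 9–11: 559 + 100 + 641 = 1300
Divide by 3: 1300 / 3 = 433.333

433.333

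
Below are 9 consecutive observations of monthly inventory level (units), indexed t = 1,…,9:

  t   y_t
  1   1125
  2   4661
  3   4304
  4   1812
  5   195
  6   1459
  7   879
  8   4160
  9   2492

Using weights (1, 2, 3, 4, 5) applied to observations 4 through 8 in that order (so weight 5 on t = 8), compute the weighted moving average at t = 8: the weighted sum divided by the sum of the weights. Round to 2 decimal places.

2059.67

Weighted sum: 1·1812 + 2·195 + 3·1459 + 4·879 + 5·4160 = 1812 + 390 + 4377 + 3516 + 20800 = 30895
Weight total: 1 + 2 + 3 + 4 + 5 = 15
WMA = 30895 / 15 = 2059.67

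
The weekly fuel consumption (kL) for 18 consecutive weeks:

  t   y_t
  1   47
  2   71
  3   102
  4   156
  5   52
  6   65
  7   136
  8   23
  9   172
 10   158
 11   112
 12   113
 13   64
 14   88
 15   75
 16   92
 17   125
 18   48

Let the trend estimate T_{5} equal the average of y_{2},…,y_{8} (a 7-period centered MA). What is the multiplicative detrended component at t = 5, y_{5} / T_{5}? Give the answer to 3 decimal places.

0.602

Trend T_5 = (71 + 102 + 156 + 52 + 65 + 136 + 23) / 7 = 605/7 = 86.42857
Ratio to trend: 52 / 86.42857 = 0.602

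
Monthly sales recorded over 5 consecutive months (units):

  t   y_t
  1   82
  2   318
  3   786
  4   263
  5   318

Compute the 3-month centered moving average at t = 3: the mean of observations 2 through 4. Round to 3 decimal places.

455.667

Sum of periods 2–4: 318 + 786 + 263 = 1367
Divide by 3: 1367 / 3 = 455.667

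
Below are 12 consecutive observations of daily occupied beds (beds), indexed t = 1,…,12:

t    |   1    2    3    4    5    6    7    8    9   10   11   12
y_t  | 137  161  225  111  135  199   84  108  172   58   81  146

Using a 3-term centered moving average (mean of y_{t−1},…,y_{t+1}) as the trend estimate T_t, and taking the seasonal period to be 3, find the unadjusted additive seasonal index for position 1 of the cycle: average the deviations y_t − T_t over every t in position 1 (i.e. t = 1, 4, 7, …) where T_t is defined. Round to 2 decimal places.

-46.00

Season position 1 occurs at t = 4, 7, 10 (where T_t is defined).
t=4: T_4 = 157.0000; y_4 − T_4 = 111 − 157.0000 = -46.0000
t=7: T_7 = 130.3333; y_7 − T_7 = 84 − 130.3333 = -46.3333
t=10: T_10 = 103.6667; y_10 − T_10 = 58 − 103.6667 = -45.6667
Mean deviation: (-46.0000 + -46.3333 + -45.6667) / 3 = -46.00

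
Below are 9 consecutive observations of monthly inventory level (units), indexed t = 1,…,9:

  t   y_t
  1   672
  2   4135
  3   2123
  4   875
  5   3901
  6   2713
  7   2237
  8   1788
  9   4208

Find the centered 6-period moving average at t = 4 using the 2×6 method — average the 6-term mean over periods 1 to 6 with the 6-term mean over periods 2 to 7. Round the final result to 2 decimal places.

Sum over 1–6: 672 + 4135 + 2123 + 875 + 3901 + 2713 = 14419
Sum over 2–7: 4135 + 2123 + 875 + 3901 + 2713 + 2237 = 15984
CMA at t=4 = (14419 + 15984) / (2·6) = 30403 / 12 = 2533.58

2533.58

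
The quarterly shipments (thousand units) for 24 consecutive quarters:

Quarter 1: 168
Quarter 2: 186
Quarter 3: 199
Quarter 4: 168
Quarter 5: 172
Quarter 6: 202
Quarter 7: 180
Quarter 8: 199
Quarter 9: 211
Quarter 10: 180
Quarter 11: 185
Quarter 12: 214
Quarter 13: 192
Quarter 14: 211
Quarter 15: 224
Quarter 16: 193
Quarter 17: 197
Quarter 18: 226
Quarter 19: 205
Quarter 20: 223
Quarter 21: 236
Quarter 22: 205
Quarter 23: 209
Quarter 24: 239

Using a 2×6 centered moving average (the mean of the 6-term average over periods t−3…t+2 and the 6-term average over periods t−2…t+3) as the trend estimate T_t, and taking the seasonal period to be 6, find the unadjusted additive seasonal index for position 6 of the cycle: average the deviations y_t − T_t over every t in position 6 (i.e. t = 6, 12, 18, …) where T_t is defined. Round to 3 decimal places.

Season position 6 occurs at t = 6, 12, 18 (where T_t is defined).
t=6: T_6 = 187.66667; y_6 − T_6 = 202 − 187.66667 = 14.33333
t=12: T_12 = 199.91667; y_12 − T_12 = 214 − 199.91667 = 14.08333
t=18: T_18 = 212.33333; y_18 − T_18 = 226 − 212.33333 = 13.66667
Mean deviation: (14.33333 + 14.08333 + 13.66667) / 3 = 14.028

14.028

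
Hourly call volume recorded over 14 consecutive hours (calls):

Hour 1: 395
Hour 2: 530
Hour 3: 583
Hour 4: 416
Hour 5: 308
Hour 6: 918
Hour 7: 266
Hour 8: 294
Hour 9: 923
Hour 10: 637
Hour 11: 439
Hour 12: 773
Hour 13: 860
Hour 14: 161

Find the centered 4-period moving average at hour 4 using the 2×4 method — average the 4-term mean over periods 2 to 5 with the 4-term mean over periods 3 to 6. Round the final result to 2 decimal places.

Sum over 2–5: 530 + 583 + 416 + 308 = 1837
Sum over 3–6: 583 + 416 + 308 + 918 = 2225
CMA at t=4 = (1837 + 2225) / (2·4) = 4062 / 8 = 507.75

507.75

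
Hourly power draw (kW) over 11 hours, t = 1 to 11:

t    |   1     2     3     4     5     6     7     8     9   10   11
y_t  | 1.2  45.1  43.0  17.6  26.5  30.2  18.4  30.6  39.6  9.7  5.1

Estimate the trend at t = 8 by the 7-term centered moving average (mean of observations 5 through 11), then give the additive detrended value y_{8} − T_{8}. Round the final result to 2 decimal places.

7.73

Trend T_8 = (26.5 + 30.2 + 18.4 + 30.6 + 39.6 + 9.7 + 5.1) / 7 = 160.1/7 = 22.8714
Detrended value: 30.6 − 22.8714 = 7.73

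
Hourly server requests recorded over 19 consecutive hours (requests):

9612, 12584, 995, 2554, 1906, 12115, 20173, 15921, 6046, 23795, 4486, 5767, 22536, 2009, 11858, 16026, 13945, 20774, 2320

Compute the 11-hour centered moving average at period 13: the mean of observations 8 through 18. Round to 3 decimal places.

13014.818

Sum of periods 8–18: 15921 + 6046 + 23795 + 4486 + 5767 + 22536 + 2009 + 11858 + 16026 + 13945 + 20774 = 143163
Divide by 11: 143163 / 11 = 13014.818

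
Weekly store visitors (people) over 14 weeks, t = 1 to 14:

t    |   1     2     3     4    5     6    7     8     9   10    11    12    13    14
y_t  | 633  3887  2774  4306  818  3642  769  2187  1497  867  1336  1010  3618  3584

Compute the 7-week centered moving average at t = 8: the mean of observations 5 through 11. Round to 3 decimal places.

Sum of periods 5–11: 818 + 3642 + 769 + 2187 + 1497 + 867 + 1336 = 11116
Divide by 7: 11116 / 7 = 1588.000

1588.000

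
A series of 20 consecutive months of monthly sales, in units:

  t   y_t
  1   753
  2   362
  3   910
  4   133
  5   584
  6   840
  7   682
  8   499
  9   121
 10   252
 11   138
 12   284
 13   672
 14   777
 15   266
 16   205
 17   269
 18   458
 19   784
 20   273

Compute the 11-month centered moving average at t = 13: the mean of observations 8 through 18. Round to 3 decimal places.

Sum of periods 8–18: 499 + 121 + 252 + 138 + 284 + 672 + 777 + 266 + 205 + 269 + 458 = 3941
Divide by 11: 3941 / 11 = 358.273

358.273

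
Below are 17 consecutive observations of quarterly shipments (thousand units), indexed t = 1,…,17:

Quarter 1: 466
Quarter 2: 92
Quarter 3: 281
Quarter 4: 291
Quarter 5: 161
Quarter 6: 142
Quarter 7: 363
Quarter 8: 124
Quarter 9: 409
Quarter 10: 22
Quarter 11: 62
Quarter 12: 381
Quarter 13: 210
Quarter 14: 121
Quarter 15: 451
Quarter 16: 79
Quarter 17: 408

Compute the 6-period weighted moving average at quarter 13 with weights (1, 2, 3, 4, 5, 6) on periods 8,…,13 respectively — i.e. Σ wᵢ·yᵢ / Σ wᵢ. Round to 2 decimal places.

Weighted sum: 1·124 + 2·409 + 3·22 + 4·62 + 5·381 + 6·210 = 124 + 818 + 66 + 248 + 1905 + 1260 = 4421
Weight total: 1 + 2 + 3 + 4 + 5 + 6 = 21
WMA = 4421 / 21 = 210.52

210.52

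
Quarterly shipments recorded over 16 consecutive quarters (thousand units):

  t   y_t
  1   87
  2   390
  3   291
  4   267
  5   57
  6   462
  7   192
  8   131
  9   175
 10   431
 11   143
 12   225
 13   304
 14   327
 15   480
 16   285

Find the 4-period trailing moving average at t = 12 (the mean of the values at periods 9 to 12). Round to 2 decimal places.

243.50

Sum of periods 9–12: 175 + 431 + 143 + 225 = 974
Divide by 4: 974 / 4 = 243.50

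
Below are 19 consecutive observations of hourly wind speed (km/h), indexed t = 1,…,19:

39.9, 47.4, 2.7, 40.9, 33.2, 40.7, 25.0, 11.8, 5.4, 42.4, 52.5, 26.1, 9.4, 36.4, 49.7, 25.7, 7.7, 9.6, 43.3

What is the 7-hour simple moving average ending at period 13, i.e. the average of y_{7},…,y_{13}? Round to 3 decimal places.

24.657

Sum of periods 7–13: 25.0 + 11.8 + 5.4 + 42.4 + 52.5 + 26.1 + 9.4 = 172.6
Divide by 7: 172.6 / 7 = 24.657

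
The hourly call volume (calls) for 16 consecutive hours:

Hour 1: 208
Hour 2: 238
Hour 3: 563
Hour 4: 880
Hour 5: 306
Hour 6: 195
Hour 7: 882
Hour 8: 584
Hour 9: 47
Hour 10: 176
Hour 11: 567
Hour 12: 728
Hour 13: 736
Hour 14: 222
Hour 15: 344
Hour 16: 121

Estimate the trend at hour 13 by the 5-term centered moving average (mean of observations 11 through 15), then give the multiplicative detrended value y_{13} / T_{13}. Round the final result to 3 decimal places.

1.417

Trend T_13 = (567 + 728 + 736 + 222 + 344) / 5 = 2597/5 = 519.40000
Ratio to trend: 736 / 519.40000 = 1.417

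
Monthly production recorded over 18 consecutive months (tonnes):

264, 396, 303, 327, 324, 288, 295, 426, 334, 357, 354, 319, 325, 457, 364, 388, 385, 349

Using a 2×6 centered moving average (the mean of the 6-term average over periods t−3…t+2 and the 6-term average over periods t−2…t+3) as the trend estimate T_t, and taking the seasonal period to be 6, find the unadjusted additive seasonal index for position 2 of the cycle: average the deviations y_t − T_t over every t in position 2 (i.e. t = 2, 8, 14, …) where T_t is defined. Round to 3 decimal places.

Season position 2 occurs at t = 8, 14 (where T_t is defined).
t=8: T_8 = 339.83333; y_8 − T_8 = 426 − 339.83333 = 86.16667
t=14: T_14 = 370.41667; y_14 − T_14 = 457 − 370.41667 = 86.58333
Mean deviation: (86.16667 + 86.58333) / 2 = 86.375

86.375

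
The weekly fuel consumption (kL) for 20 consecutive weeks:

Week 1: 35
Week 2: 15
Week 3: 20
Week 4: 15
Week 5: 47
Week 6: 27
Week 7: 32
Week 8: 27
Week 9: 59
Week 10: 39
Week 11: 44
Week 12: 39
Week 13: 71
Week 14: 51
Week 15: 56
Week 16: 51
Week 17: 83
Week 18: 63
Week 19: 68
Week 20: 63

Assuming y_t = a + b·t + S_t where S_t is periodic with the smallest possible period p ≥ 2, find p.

First differences y_{t+1} − y_t: -20, 5, -5, 32, -20, 5, -5, 32, -20, 5, …
The difference pattern repeats every 4 terms and not for any smaller step, so p = 4.

4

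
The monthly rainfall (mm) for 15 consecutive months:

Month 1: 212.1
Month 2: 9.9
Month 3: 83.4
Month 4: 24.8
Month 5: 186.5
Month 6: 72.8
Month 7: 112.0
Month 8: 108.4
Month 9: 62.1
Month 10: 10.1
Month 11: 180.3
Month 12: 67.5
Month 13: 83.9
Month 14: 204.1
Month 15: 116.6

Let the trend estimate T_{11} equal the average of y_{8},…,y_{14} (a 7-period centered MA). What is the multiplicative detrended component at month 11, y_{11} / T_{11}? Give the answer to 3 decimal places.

1.762

Trend T_11 = (108.4 + 62.1 + 10.1 + 180.3 + 67.5 + 83.9 + 204.1) / 7 = 716.4/7 = 102.34286
Ratio to trend: 180.3 / 102.34286 = 1.762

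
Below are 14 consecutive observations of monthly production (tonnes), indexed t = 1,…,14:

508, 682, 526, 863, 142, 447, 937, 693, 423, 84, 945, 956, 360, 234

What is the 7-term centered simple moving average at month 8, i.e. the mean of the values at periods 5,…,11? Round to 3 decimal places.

Sum of periods 5–11: 142 + 447 + 937 + 693 + 423 + 84 + 945 = 3671
Divide by 7: 3671 / 7 = 524.429

524.429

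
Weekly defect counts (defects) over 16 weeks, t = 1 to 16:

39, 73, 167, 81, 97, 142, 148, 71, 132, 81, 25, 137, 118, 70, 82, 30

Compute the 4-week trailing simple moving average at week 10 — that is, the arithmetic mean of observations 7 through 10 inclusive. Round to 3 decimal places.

108.000

Sum of periods 7–10: 148 + 71 + 132 + 81 = 432
Divide by 4: 432 / 4 = 108.000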